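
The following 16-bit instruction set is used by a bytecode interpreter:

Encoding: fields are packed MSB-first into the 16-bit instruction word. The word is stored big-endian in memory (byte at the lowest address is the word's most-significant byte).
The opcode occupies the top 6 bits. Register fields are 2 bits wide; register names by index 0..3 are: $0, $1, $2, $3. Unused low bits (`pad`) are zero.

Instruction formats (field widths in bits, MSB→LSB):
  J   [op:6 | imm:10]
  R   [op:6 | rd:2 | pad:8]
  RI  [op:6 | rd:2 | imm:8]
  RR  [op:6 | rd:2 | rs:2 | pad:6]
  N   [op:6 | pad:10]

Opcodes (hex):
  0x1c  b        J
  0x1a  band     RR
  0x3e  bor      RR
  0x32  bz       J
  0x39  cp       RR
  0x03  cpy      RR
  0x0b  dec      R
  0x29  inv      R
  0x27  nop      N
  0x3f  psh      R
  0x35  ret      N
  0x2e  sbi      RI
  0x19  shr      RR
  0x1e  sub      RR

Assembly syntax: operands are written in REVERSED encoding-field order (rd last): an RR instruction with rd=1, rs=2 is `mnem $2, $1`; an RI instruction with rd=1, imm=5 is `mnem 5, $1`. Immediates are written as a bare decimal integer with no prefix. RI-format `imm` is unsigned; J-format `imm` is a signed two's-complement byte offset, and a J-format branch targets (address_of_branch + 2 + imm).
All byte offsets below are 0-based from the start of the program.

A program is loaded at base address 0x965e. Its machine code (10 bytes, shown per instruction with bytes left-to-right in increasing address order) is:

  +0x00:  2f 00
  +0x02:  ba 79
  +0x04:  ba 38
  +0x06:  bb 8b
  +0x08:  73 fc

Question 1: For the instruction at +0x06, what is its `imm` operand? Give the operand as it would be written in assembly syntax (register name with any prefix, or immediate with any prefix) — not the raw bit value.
139

off 0x06: read bb 8b as big → 0xbb8b
  top 6b → 0x2e → sbi [RI]
  [9:8] rd=3 = $3
  [7:0] imm=139 = 139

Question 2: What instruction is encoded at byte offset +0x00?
@+00  big-endian(2f 00) = 0x2f00
  op=0x2f00>>10=0xb ⇒ dec (R)
  rd: (w>>8)&0x3=0x3 → $3

dec $3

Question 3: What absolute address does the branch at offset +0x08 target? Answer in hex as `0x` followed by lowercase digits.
off 0x08: read 73 fc as big → 0x73fc
  op=0x73fc>>10=0x1c ⇒ b (J)
  imm@[9:0]=0x3fc (s10→-4) ⇒ -4
  target = base 0x965e + off 0x08 + 2 + imm -4 = 0x9664

0x9664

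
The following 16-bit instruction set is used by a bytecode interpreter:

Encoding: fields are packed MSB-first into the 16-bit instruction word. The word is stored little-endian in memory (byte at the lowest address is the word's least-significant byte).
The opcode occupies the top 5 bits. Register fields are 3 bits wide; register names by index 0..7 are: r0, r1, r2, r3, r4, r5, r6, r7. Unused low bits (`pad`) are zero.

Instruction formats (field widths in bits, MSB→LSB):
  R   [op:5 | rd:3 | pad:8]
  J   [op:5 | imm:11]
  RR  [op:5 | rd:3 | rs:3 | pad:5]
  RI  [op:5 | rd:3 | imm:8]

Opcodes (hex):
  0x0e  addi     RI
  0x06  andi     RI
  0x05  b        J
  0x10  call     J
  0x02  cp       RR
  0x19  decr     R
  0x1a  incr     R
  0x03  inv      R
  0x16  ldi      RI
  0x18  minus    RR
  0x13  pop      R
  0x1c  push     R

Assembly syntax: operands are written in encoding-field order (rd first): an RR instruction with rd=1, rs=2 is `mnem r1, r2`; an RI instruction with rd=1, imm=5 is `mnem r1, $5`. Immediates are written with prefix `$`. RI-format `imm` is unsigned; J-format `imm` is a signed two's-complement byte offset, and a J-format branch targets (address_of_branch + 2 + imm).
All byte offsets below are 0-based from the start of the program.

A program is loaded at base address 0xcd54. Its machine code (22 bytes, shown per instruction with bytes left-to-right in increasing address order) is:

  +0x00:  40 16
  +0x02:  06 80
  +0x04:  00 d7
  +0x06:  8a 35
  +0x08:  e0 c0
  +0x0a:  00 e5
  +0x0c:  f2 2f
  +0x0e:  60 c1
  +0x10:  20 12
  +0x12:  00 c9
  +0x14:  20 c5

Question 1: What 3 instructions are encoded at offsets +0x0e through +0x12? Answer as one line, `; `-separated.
[0e] 60 c1 → 0xc160
  opcode bits[15:11]=0x18: minus/RR
  rd@[10:8]=0x1 ⇒ r1
  rs@[7:5]=0x3 ⇒ r3
[10] 20 12 → 0x1220
  opcode bits[15:11]=0x2: cp/RR
  rd@[10:8]=0x2 ⇒ r2
  rs@[7:5]=0x1 ⇒ r1
[12] 00 c9 → 0xc900
  opcode bits[15:11]=0x19: decr/R
  rd@[10:8]=0x1 ⇒ r1

minus r1, r3; cp r2, r1; decr r1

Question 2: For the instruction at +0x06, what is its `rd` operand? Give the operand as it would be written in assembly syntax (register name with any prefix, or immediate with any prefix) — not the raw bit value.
+0x06: 8a 35 ⇒ word 0x358a (little)
  op=0x358a>>11=0x6 ⇒ andi (RI)
  [10:8] rd=5 = r5
  [7:0] imm=138 = $138

r5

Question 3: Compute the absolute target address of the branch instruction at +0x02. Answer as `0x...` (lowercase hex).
0xcd5e

@+02  little-endian(06 80) = 0x8006
  opcode bits[15:11]=0x10: call/J
  [10:0] imm=6 = $6
  target = base 0xcd54 + off 0x02 + 2 + imm 6 = 0xcd5e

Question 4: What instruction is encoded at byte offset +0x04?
[04] 00 d7 → 0xd700
  opcode bits[15:11]=0x1a: incr/R
  rd@[10:8]=0x7 ⇒ r7

incr r7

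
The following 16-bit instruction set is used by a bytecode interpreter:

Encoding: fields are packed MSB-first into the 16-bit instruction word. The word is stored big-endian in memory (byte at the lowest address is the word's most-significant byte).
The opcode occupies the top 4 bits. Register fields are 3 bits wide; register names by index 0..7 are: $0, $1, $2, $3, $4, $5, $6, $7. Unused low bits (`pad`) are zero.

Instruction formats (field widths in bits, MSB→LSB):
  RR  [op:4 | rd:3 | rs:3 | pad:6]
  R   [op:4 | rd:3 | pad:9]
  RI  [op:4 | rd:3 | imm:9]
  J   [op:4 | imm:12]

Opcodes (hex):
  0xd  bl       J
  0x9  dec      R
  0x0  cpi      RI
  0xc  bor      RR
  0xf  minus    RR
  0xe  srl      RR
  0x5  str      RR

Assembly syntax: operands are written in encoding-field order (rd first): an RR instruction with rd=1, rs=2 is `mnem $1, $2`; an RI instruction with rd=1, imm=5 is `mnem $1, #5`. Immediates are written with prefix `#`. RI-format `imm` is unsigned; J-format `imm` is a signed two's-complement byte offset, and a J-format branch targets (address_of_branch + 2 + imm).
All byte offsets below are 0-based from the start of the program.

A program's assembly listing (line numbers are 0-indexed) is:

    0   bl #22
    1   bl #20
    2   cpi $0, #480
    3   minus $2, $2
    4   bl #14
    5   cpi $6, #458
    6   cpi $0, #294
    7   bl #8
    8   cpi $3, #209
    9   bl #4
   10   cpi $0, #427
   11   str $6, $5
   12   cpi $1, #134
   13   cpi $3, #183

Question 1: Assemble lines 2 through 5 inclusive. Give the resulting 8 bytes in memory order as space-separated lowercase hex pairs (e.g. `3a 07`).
01 e0 f4 80 d0 0e 0d ca

L2: cpi op=0x0:4|rd=0:3|imm=480:9 ⇒ 0x01e0 ⇒ big 01 e0
L3: minus op=0xf:4|rd=2:3|rs=2:3|pad=0:6 ⇒ 0xf480 ⇒ big f4 80
L4: bl op=0xd:4|imm=14:12 ⇒ 0xd00e ⇒ big d0 0e
L5: cpi op=0x0:4|rd=6:3|imm=458:9 ⇒ 0x0dca ⇒ big 0d ca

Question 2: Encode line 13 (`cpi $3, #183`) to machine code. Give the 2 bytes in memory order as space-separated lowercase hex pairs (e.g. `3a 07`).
06 b7

13. cpi fields op=0x0:4|rd=3:3|imm=183:9 → word 06b7h → 06 b7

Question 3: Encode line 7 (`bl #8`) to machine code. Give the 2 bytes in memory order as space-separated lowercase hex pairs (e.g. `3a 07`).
d0 08

7. bl fields op=0xd:4|imm=8:12 → word d008h → d0 08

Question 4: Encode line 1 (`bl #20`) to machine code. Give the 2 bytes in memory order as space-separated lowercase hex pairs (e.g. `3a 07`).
1. bl fields op=0xd:4|imm=20:12 → word d014h → d0 14

d0 14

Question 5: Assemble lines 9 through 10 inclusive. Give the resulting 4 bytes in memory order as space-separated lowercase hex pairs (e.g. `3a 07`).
L9: bl op=0xd:4|imm=4:12 ⇒ 0xd004 ⇒ big d0 04
L10: cpi op=0x0:4|rd=0:3|imm=427:9 ⇒ 0x01ab ⇒ big 01 ab

d0 04 01 ab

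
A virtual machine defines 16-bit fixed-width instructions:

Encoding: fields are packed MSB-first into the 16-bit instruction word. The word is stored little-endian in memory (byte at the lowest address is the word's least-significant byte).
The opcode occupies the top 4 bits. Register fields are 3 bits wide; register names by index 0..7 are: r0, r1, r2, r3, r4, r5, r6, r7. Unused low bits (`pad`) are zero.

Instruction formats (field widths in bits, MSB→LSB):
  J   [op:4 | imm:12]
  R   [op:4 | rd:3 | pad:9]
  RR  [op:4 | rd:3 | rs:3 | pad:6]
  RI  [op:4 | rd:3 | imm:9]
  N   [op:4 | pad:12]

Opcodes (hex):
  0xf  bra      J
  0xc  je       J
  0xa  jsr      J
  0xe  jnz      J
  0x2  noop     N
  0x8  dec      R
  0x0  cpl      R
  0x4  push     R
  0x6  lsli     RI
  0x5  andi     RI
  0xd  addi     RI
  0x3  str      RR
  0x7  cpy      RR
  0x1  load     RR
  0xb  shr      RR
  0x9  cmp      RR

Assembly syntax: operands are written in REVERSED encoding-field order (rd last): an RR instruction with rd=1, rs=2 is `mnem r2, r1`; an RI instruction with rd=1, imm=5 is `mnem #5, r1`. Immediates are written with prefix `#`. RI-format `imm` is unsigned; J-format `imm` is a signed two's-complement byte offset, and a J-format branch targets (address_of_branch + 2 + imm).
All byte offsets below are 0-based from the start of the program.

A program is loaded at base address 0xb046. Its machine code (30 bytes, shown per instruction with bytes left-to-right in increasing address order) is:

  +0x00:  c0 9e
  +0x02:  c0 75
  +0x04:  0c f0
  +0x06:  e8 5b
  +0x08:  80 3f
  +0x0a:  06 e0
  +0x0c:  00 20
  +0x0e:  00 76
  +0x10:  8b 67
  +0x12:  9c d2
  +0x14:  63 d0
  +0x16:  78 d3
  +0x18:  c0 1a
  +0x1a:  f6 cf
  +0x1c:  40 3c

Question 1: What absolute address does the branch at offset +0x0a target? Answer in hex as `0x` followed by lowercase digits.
@+0a  little-endian(06 e0) = 0xe006
  opcode bits[15:12]=0xe: jnz/J
  imm: (w>>0)&0xfff=0x6 → #6
  target = base 0xb046 + off 0x0a + 2 + imm 6 = 0xb058

0xb058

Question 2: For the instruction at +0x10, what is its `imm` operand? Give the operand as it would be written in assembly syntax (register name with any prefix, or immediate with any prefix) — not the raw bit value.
off 0x10: read 8b 67 as little → 0x678b
  op=0x678b>>12=0x6 ⇒ lsli (RI)
  [11:9] rd=3 = r3
  [8:0] imm=395 = #395

#395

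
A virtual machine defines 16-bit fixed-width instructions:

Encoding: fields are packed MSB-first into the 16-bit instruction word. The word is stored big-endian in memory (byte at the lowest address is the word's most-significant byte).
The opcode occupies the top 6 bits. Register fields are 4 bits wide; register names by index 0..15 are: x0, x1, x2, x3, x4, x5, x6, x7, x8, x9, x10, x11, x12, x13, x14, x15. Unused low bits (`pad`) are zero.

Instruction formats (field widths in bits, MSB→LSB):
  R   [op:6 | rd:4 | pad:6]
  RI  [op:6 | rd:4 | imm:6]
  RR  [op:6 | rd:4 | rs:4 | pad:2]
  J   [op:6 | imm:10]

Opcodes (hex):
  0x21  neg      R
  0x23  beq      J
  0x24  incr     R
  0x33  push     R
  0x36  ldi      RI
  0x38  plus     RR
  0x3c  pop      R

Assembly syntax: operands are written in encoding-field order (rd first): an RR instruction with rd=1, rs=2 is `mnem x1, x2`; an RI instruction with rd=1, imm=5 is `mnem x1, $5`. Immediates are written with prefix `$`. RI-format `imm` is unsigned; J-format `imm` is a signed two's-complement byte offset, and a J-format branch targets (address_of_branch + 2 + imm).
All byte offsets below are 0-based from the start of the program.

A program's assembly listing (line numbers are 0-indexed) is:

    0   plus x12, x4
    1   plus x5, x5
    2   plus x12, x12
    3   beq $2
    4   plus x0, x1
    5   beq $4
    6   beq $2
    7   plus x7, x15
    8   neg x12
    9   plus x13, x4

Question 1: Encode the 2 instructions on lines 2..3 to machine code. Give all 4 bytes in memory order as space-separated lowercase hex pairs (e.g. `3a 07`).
e3 30 8c 02

L2: plus op=0x38:6|rd=12:4|rs=12:4|pad=0:2 ⇒ 0xe330 ⇒ big e3 30
L3: beq op=0x23:6|imm=2:10 ⇒ 0x8c02 ⇒ big 8c 02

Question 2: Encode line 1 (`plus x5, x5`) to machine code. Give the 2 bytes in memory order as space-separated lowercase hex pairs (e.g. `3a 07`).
L1: plus op=0x38:6|rd=5:4|rs=5:4|pad=0:2 ⇒ 0xe154 ⇒ big e1 54

e1 54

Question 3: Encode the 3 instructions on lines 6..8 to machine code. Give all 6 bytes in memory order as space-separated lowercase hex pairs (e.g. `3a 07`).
L6: beq op=0x23:6|imm=2:10 ⇒ 0x8c02 ⇒ big 8c 02
L7: plus op=0x38:6|rd=7:4|rs=15:4|pad=0:2 ⇒ 0xe1fc ⇒ big e1 fc
L8: neg op=0x21:6|rd=12:4|pad=0:6 ⇒ 0x8700 ⇒ big 87 00

8c 02 e1 fc 87 00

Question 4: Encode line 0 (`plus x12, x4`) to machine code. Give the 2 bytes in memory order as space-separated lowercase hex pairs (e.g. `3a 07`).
L0: plus op=0x38:6|rd=12:4|rs=4:4|pad=0:2 ⇒ 0xe310 ⇒ big e3 10

e3 10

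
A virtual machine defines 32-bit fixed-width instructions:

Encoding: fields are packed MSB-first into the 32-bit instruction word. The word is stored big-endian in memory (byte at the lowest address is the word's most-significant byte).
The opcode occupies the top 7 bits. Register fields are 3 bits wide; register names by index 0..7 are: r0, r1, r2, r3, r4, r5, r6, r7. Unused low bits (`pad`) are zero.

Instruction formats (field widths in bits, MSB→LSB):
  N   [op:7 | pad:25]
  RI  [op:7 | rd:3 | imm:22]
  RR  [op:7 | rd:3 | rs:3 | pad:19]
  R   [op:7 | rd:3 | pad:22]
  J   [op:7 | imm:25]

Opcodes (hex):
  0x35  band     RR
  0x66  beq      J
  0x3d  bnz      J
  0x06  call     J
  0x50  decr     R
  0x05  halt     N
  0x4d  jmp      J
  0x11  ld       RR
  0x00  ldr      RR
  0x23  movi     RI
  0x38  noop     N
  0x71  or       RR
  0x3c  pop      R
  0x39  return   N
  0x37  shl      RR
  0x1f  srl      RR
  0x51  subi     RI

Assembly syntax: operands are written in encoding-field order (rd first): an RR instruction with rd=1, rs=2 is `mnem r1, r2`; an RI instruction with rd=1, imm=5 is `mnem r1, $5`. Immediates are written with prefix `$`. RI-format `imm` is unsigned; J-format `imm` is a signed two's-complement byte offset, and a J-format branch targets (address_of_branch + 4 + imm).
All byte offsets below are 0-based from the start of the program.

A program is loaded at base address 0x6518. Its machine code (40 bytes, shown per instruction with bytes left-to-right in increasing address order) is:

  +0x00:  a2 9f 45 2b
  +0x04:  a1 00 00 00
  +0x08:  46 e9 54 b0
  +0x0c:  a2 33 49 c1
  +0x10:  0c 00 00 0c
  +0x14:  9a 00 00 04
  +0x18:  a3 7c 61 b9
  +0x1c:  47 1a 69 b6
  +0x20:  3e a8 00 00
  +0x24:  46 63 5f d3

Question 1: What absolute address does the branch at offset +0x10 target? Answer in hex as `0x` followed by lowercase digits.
0x6538

+0x10: 0c 00 00 0c ⇒ word 0x0c00000c (big)
  opcode bits[31:25]=0x6: call/J
  [24:0] imm=12 = $12
  target = base 0x6518 + off 0x10 + 4 + imm 12 = 0x6538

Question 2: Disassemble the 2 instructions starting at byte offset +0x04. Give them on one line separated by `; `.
@+04  big-endian(a1 00 00 00) = 0xa1000000
  opcode bits[31:25]=0x50: decr/R
  rd: (w>>22)&0x7=0x4 → r4
@+08  big-endian(46 e9 54 b0) = 0x46e954b0
  opcode bits[31:25]=0x23: movi/RI
  rd: (w>>22)&0x7=0x3 → r3
  imm: (w>>0)&0x3fffff=0x2954b0 → $2708656

decr r4; movi r3, $2708656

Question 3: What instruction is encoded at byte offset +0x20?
off 0x20: read 3e a8 00 00 as big → 0x3ea80000
  top 7b → 0x1f → srl [RR]
  [24:22] rd=2 = r2
  [21:19] rs=5 = r5

srl r2, r5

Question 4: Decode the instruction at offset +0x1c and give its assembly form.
movi r4, $1730998

[1c] 47 1a 69 b6 → 0x471a69b6
  opcode bits[31:25]=0x23: movi/RI
  [24:22] rd=4 = r4
  [21:0] imm=1730998 = $1730998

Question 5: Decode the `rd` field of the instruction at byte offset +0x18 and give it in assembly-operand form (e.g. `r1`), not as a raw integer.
r5

+0x18: a3 7c 61 b9 ⇒ word 0xa37c61b9 (big)
  top 7b → 0x51 → subi [RI]
  rd@[24:22]=0x5 ⇒ r5
  imm@[21:0]=0x3c61b9 ⇒ $3957177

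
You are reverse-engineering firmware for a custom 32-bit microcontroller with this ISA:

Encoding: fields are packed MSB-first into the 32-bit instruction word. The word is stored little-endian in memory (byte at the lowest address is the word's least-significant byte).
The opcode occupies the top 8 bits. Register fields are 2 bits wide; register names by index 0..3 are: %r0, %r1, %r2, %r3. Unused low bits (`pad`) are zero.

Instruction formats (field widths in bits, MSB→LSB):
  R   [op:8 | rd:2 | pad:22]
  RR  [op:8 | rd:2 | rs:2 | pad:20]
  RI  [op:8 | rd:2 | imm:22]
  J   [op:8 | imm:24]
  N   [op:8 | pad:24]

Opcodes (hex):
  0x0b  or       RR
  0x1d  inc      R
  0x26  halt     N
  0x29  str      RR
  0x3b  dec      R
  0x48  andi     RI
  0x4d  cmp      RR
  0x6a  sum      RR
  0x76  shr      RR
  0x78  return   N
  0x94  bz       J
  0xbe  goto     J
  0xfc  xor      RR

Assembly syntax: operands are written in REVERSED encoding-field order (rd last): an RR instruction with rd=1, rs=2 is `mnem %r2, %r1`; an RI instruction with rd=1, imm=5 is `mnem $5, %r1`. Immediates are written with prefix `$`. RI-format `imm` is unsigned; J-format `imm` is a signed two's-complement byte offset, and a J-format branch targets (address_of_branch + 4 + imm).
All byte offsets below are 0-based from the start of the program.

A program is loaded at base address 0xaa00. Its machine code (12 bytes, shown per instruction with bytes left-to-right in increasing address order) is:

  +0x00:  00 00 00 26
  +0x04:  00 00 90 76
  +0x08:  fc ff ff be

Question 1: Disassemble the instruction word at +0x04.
@+04  little-endian(00 00 90 76) = 0x76900000
  op=0x76900000>>24=0x76 ⇒ shr (RR)
  rd@[23:22]=0x2 ⇒ %r2
  rs@[21:20]=0x1 ⇒ %r1

shr %r1, %r2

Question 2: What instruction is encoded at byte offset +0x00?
halt

+0x00: 00 00 00 26 ⇒ word 0x26000000 (little)
  top 8b → 0x26 → halt [N]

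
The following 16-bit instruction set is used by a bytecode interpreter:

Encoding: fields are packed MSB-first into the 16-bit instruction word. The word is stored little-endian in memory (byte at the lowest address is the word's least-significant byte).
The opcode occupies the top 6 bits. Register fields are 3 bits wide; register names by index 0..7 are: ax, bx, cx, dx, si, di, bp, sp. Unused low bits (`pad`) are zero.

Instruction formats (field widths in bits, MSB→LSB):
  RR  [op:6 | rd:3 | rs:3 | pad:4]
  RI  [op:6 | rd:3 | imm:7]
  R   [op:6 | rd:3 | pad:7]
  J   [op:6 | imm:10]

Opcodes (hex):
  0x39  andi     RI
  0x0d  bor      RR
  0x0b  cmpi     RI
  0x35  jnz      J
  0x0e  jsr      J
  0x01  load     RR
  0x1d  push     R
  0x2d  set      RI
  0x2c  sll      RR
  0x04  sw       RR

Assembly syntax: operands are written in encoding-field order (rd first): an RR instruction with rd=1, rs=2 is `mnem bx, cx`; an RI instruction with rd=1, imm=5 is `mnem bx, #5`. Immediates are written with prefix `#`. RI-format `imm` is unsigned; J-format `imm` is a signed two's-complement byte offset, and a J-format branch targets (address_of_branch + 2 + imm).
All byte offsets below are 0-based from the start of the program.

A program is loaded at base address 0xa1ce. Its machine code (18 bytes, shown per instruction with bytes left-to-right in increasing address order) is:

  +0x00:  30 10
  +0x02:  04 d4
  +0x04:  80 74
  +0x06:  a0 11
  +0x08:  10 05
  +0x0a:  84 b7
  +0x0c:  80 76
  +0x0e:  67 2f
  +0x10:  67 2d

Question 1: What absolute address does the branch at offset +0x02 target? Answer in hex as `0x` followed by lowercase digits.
@+02  little-endian(04 d4) = 0xd404
  top 6b → 0x35 → jnz [J]
  [9:0] imm=4 = #4
  target = base 0xa1ce + off 0x02 + 2 + imm 4 = 0xa1d6

0xa1d6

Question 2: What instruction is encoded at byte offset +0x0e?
[0e] 67 2f → 0x2f67
  opcode bits[15:10]=0xb: cmpi/RI
  [9:7] rd=6 = bp
  [6:0] imm=103 = #103

cmpi bp, #103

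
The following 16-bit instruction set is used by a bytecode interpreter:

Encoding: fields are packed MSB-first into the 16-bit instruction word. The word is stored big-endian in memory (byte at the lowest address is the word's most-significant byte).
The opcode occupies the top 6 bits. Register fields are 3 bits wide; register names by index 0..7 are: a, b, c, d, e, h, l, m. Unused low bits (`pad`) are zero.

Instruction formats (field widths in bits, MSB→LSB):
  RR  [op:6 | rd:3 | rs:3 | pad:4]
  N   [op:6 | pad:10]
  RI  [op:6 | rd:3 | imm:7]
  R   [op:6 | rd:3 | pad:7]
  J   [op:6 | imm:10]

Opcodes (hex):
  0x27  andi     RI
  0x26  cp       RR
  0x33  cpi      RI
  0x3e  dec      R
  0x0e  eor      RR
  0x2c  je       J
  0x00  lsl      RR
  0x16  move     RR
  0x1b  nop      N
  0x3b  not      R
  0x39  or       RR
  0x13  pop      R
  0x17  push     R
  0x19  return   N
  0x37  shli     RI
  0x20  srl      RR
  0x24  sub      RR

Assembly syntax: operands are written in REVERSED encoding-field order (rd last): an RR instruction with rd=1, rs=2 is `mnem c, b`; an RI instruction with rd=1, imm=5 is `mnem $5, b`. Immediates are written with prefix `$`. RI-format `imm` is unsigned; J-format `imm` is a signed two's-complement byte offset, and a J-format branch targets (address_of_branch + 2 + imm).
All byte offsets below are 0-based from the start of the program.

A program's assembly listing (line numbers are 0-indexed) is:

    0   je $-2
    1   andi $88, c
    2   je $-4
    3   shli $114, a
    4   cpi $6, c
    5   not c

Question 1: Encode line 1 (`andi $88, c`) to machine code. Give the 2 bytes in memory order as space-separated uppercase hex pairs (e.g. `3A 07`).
line 1 (andi): pack op=0x27:6|rd=2:3|imm=88:7 = 0x9d58; big→ 9d 58

9D 58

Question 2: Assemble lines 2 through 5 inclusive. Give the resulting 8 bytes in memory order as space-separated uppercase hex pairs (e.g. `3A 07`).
L2: je op=0x2c:6|imm=-4:10 ⇒ 0xb3fc ⇒ big b3 fc
L3: shli op=0x37:6|rd=0:3|imm=114:7 ⇒ 0xdc72 ⇒ big dc 72
L4: cpi op=0x33:6|rd=2:3|imm=6:7 ⇒ 0xcd06 ⇒ big cd 06
L5: not op=0x3b:6|rd=2:3|pad=0:7 ⇒ 0xed00 ⇒ big ed 00

B3 FC DC 72 CD 06 ED 00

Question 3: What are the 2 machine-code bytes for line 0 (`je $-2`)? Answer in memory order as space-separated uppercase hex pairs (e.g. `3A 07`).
B3 FE

line 0 (je): pack op=0x2c:6|imm=-2:10 = 0xb3fe; big→ b3 fe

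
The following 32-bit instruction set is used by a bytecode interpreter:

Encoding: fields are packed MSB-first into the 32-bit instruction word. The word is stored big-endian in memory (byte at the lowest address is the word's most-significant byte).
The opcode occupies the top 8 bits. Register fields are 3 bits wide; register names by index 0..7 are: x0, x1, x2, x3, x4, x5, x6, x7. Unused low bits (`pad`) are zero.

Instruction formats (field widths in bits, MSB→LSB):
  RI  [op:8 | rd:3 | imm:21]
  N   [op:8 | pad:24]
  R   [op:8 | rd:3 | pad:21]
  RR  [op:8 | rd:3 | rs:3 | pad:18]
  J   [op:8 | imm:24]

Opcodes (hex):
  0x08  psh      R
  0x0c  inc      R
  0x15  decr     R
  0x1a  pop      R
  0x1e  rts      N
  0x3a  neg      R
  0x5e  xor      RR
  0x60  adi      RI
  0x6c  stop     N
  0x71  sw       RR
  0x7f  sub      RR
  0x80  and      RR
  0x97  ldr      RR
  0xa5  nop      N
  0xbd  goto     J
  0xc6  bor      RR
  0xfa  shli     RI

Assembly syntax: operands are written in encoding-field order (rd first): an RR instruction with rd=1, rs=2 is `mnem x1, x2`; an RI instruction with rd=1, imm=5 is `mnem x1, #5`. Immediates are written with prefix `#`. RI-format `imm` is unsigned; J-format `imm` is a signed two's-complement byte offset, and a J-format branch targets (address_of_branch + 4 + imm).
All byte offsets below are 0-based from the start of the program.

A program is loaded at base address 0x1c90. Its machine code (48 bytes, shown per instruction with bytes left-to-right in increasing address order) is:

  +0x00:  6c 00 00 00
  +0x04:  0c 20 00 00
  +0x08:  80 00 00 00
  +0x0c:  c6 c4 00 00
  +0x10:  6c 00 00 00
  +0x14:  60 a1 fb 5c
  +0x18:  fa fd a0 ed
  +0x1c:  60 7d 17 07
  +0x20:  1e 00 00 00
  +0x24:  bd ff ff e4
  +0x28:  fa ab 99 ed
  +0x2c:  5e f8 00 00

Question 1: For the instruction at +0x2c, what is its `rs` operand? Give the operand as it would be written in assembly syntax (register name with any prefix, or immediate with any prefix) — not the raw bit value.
[2c] 5e f8 00 00 → 0x5ef80000
  opcode bits[31:24]=0x5e: xor/RR
  rd: (w>>21)&0x7=0x7 → x7
  rs: (w>>18)&0x7=0x6 → x6

x6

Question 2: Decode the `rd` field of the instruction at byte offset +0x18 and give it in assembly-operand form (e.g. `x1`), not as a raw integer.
@+18  big-endian(fa fd a0 ed) = 0xfafda0ed
  op=0xfafda0ed>>24=0xfa ⇒ shli (RI)
  rd: (w>>21)&0x7=0x7 → x7
  imm: (w>>0)&0x1fffff=0x1da0ed → #1941741

x7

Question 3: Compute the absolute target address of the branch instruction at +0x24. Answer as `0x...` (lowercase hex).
0x1c9c

[24] bd ff ff e4 → 0xbdffffe4
  op=0xbdffffe4>>24=0xbd ⇒ goto (J)
  imm: (w>>0)&0xffffff=0xffffe4 (s24→-28) → #-28
  target = base 0x1c90 + off 0x24 + 4 + imm -28 = 0x1c9c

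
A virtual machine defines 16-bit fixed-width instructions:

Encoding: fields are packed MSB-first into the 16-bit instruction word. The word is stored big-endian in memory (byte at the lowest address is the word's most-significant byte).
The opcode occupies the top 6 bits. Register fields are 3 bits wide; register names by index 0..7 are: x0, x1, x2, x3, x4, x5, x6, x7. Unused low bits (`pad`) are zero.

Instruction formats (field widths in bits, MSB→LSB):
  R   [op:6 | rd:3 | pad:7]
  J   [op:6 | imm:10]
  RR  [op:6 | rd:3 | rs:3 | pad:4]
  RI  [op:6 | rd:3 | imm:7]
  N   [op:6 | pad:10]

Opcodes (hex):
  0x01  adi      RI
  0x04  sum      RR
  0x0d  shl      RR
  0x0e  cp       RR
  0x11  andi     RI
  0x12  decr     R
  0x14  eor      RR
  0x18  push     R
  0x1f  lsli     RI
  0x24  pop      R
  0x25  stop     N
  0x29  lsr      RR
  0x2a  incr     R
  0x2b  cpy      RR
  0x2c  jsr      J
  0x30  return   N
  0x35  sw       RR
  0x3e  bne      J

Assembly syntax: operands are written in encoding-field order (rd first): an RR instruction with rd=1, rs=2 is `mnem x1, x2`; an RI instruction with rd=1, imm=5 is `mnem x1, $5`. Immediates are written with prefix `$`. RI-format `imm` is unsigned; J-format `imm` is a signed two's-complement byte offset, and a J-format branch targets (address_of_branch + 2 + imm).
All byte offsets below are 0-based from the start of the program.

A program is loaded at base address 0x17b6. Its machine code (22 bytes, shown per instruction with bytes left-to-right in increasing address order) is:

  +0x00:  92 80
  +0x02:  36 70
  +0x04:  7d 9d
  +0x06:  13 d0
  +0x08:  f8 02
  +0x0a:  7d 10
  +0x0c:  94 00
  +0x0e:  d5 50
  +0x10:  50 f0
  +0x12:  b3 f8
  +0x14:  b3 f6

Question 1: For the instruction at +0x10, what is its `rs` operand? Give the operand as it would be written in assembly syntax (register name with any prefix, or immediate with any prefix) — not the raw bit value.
x7

+0x10: 50 f0 ⇒ word 0x50f0 (big)
  opcode bits[15:10]=0x14: eor/RR
  [9:7] rd=1 = x1
  [6:4] rs=7 = x7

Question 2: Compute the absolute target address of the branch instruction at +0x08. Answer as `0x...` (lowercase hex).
0x17c2

off 0x08: read f8 02 as big → 0xf802
  top 6b → 0x3e → bne [J]
  imm@[9:0]=0x2 ⇒ $2
  target = base 0x17b6 + off 0x08 + 2 + imm 2 = 0x17c2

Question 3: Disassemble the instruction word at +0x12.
@+12  big-endian(b3 f8) = 0xb3f8
  opcode bits[15:10]=0x2c: jsr/J
  imm: (w>>0)&0x3ff=0x3f8 (s10→-8) → $-8

jsr $-8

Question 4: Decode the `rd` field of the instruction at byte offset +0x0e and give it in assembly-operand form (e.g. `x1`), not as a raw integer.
x2

off 0x0e: read d5 50 as big → 0xd550
  opcode bits[15:10]=0x35: sw/RR
  rd: (w>>7)&0x7=0x2 → x2
  rs: (w>>4)&0x7=0x5 → x5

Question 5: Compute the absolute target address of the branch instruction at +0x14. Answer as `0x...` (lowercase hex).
@+14  big-endian(b3 f6) = 0xb3f6
  opcode bits[15:10]=0x2c: jsr/J
  imm@[9:0]=0x3f6 (s10→-10) ⇒ $-10
  target = base 0x17b6 + off 0x14 + 2 + imm -10 = 0x17c2

0x17c2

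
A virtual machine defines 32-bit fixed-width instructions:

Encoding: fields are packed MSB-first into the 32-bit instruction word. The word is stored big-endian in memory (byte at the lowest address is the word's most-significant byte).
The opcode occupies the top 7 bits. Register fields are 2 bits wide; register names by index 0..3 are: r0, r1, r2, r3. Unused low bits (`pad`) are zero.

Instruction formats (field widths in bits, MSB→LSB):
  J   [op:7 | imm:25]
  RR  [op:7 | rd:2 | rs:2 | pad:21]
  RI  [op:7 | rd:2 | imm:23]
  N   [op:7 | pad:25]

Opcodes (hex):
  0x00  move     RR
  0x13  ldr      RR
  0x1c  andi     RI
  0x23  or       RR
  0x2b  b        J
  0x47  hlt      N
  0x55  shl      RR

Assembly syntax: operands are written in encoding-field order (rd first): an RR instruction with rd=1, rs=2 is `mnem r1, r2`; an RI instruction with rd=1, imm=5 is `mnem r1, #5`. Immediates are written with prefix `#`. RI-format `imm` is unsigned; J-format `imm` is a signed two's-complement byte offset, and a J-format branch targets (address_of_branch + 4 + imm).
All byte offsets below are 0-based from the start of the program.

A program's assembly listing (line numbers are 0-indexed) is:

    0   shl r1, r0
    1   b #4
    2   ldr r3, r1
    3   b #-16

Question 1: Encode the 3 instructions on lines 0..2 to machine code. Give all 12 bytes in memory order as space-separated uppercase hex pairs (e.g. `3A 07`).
AA 80 00 00 56 00 00 04 27 A0 00 00

0. shl fields op=0x55:7|rd=1:2|rs=0:2|pad=0:21 → word aa800000h → aa 80 00 00
1. b fields op=0x2b:7|imm=4:25 → word 56000004h → 56 00 00 04
2. ldr fields op=0x13:7|rd=3:2|rs=1:2|pad=0:21 → word 27a00000h → 27 a0 00 00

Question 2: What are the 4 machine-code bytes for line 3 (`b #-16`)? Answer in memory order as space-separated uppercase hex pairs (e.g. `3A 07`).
3. b fields op=0x2b:7|imm=-16:25 → word 57fffff0h → 57 ff ff f0

57 FF FF F0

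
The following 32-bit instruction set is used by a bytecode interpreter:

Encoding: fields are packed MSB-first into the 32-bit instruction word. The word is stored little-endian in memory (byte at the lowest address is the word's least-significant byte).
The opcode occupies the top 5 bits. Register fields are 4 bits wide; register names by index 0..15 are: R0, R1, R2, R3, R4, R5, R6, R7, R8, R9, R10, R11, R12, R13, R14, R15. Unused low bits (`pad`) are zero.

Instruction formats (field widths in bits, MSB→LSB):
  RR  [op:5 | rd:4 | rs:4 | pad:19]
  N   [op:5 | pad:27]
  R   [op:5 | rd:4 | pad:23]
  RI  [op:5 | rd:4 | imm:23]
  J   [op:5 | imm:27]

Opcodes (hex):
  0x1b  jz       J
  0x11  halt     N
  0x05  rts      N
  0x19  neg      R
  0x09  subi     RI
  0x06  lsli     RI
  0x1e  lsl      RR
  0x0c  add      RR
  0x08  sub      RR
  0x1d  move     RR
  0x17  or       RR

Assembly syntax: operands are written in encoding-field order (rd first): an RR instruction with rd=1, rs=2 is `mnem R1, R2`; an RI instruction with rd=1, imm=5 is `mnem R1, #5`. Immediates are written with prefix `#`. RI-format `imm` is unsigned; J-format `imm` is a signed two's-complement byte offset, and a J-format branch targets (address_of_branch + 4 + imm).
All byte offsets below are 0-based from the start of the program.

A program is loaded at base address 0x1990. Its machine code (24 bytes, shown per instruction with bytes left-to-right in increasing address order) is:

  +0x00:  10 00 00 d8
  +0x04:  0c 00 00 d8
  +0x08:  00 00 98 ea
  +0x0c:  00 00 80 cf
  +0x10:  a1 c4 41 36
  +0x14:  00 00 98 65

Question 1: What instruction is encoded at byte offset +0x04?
@+04  little-endian(0c 00 00 d8) = 0xd800000c
  op=0xd800000c>>27=0x1b ⇒ jz (J)
  [26:0] imm=12 = #12

jz #12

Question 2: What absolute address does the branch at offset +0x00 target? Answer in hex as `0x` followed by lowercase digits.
0x19a4

off 0x00: read 10 00 00 d8 as little → 0xd8000010
  op=0xd8000010>>27=0x1b ⇒ jz (J)
  imm: (w>>0)&0x7ffffff=0x10 → #16
  target = base 0x1990 + off 0x00 + 4 + imm 16 = 0x19a4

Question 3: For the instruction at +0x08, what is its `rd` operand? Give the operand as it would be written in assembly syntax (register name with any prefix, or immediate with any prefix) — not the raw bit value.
R5

+0x08: 00 00 98 ea ⇒ word 0xea980000 (little)
  op=0xea980000>>27=0x1d ⇒ move (RR)
  rd: (w>>23)&0xf=0x5 → R5
  rs: (w>>19)&0xf=0x3 → R3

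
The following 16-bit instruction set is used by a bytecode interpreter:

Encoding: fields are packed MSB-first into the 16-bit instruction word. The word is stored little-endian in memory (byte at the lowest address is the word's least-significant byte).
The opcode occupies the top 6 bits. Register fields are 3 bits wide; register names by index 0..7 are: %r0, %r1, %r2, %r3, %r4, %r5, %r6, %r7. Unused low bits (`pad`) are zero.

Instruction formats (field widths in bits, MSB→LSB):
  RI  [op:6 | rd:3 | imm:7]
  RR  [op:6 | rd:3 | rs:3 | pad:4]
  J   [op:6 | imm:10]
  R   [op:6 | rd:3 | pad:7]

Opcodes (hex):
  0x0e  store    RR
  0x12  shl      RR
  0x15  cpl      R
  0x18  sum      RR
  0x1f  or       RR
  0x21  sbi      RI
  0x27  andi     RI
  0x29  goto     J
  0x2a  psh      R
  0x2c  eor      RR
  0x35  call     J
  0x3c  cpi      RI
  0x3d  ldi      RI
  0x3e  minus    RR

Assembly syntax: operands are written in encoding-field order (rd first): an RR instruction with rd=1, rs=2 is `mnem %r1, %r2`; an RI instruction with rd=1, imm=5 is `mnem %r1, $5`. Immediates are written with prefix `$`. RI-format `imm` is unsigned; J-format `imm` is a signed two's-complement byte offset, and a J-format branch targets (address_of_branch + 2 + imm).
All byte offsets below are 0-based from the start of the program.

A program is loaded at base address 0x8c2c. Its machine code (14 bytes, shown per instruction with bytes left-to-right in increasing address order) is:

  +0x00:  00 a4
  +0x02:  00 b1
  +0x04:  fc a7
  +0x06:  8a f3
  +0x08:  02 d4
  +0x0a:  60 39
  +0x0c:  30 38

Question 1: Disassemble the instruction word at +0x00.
off 0x00: read 00 a4 as little → 0xa400
  opcode bits[15:10]=0x29: goto/J
  [9:0] imm=0 = $0

goto $0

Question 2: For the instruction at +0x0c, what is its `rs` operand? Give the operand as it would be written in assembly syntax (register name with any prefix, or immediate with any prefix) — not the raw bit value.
[0c] 30 38 → 0x3830
  opcode bits[15:10]=0xe: store/RR
  rd: (w>>7)&0x7=0x0 → %r0
  rs: (w>>4)&0x7=0x3 → %r3

%r3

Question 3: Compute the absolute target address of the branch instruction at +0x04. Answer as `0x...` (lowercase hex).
0x8c2e

[04] fc a7 → 0xa7fc
  opcode bits[15:10]=0x29: goto/J
  [9:0] imm=1020 (s10→-4) = $-4
  target = base 0x8c2c + off 0x04 + 2 + imm -4 = 0x8c2e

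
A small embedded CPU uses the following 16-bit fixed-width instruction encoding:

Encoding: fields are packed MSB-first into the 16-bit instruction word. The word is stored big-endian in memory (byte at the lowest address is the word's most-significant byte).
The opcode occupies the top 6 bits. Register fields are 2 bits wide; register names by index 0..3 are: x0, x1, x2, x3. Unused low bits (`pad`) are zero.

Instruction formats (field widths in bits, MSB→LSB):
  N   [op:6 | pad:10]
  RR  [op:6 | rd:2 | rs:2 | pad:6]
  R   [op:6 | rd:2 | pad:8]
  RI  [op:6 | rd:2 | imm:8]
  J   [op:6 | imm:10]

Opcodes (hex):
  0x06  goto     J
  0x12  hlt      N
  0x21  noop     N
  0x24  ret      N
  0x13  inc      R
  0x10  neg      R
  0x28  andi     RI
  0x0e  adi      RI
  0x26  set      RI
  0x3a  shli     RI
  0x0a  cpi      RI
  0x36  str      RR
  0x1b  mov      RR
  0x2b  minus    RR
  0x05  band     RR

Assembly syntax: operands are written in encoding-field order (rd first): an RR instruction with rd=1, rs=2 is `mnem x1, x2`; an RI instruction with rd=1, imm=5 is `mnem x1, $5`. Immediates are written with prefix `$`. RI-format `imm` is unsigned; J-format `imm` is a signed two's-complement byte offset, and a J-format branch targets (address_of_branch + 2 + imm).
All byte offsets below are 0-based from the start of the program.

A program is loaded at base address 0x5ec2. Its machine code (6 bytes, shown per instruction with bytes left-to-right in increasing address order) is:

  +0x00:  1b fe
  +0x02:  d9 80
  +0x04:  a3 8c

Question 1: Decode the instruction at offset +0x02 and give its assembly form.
str x1, x2

off 0x02: read d9 80 as big → 0xd980
  top 6b → 0x36 → str [RR]
  [9:8] rd=1 = x1
  [7:6] rs=2 = x2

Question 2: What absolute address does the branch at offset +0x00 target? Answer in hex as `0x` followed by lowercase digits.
+0x00: 1b fe ⇒ word 0x1bfe (big)
  opcode bits[15:10]=0x6: goto/J
  imm@[9:0]=0x3fe (s10→-2) ⇒ $-2
  target = base 0x5ec2 + off 0x00 + 2 + imm -2 = 0x5ec2

0x5ec2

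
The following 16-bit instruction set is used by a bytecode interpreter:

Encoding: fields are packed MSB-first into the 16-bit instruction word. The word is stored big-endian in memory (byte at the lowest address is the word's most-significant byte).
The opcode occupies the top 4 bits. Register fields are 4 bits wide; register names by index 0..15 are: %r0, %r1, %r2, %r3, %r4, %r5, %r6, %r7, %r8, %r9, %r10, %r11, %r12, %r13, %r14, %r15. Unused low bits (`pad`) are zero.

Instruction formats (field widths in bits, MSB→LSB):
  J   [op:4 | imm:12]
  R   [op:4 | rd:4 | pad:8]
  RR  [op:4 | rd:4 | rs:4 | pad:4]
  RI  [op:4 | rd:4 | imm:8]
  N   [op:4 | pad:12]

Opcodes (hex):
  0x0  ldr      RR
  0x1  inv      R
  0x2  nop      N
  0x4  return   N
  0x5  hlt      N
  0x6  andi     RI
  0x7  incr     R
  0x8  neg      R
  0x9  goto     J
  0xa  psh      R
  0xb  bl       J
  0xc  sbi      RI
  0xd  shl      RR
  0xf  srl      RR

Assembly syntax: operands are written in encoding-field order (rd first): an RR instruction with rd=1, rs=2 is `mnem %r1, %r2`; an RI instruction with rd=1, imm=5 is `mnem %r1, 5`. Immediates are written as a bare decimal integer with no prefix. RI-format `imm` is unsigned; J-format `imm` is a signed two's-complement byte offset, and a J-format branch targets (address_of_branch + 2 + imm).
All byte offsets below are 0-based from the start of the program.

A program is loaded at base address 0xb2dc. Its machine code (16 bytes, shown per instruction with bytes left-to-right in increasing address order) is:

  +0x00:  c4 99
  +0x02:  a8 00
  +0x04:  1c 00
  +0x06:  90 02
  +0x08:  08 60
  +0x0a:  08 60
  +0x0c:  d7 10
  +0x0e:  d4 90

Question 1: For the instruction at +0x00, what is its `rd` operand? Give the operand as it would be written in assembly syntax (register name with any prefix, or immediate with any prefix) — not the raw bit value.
%r4

+0x00: c4 99 ⇒ word 0xc499 (big)
  top 4b → 0xc → sbi [RI]
  rd@[11:8]=0x4 ⇒ %r4
  imm@[7:0]=0x99 ⇒ 153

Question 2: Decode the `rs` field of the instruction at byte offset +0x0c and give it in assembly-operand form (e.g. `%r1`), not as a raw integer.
%r1

+0x0c: d7 10 ⇒ word 0xd710 (big)
  top 4b → 0xd → shl [RR]
  rd@[11:8]=0x7 ⇒ %r7
  rs@[7:4]=0x1 ⇒ %r1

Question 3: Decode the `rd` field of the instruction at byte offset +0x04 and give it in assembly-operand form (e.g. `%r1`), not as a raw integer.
%r12

@+04  big-endian(1c 00) = 0x1c00
  top 4b → 0x1 → inv [R]
  [11:8] rd=12 = %r12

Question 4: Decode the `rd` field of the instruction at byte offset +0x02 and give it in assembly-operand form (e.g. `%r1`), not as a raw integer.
%r8

off 0x02: read a8 00 as big → 0xa800
  op=0xa800>>12=0xa ⇒ psh (R)
  rd: (w>>8)&0xf=0x8 → %r8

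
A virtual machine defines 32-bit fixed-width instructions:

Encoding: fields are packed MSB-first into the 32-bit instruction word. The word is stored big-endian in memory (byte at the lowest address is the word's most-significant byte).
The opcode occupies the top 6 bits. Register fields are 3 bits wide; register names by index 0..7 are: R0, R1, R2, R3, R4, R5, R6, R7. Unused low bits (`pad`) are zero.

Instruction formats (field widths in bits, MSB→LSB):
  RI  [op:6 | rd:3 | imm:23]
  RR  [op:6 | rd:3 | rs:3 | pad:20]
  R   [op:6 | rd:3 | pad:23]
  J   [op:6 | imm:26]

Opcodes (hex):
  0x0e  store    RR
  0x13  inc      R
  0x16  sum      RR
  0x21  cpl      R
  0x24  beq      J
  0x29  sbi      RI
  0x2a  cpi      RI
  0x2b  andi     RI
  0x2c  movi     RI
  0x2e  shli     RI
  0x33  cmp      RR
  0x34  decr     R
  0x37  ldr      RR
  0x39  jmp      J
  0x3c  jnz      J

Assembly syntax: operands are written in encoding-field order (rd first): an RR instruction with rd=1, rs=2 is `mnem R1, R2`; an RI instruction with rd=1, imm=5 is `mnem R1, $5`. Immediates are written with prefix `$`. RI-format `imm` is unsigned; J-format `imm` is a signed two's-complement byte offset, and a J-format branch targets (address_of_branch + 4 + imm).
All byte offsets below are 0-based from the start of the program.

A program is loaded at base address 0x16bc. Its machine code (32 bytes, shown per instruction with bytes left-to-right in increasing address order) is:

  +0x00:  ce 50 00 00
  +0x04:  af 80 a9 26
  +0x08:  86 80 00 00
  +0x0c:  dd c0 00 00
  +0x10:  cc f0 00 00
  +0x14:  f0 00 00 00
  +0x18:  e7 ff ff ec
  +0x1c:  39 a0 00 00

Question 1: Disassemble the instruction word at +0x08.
cpl R5

off 0x08: read 86 80 00 00 as big → 0x86800000
  top 6b → 0x21 → cpl [R]
  [25:23] rd=5 = R5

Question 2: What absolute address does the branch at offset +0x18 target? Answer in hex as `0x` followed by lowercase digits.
[18] e7 ff ff ec → 0xe7ffffec
  top 6b → 0x39 → jmp [J]
  imm: (w>>0)&0x3ffffff=0x3ffffec (s26→-20) → $-20
  target = base 0x16bc + off 0x18 + 4 + imm -20 = 0x16c4

0x16c4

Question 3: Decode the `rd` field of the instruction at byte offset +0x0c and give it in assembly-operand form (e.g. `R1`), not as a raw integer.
R3

@+0c  big-endian(dd c0 00 00) = 0xddc00000
  opcode bits[31:26]=0x37: ldr/RR
  [25:23] rd=3 = R3
  [22:20] rs=4 = R4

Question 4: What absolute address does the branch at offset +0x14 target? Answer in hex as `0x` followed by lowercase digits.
+0x14: f0 00 00 00 ⇒ word 0xf0000000 (big)
  opcode bits[31:26]=0x3c: jnz/J
  [25:0] imm=0 = $0
  target = base 0x16bc + off 0x14 + 4 + imm 0 = 0x16d4

0x16d4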